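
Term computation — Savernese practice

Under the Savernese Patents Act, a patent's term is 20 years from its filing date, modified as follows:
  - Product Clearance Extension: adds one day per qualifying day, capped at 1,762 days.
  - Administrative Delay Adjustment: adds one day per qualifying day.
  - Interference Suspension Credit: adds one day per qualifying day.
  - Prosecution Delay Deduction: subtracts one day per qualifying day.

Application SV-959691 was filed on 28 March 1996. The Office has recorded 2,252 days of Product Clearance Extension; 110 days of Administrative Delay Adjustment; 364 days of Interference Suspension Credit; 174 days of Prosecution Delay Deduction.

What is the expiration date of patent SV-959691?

Base term: filing date + 20 years → 28 March 2016.
Product Clearance Extension: 2252 days claimed exceeds the 1762-day cap, so +1762 days → 23 January 2021.
Administrative Delay Adjustment: +110 days → 13 May 2021.
Interference Suspension Credit: +364 days → 12 May 2022.
Prosecution Delay Deduction: −174 days → 19 November 2021.

November 19, 2021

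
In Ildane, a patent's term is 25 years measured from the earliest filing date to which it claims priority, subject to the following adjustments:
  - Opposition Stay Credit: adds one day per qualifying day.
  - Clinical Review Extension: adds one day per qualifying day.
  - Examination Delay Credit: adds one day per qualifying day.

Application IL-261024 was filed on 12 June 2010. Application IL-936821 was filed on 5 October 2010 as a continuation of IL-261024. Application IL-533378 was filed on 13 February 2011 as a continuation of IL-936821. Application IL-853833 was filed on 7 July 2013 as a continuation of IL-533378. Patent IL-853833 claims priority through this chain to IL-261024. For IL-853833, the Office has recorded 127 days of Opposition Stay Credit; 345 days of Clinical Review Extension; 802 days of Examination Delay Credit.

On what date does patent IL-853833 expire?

December 7, 2038

Earliest priority filing: 12 June 2010.
Base term: 12 June 2010 + 25 years → 12 June 2035.
Opposition Stay Credit: +127 days → 17 October 2035.
Clinical Review Extension: +345 days → 26 September 2036.
Examination Delay Credit: +802 days → 7 December 2038.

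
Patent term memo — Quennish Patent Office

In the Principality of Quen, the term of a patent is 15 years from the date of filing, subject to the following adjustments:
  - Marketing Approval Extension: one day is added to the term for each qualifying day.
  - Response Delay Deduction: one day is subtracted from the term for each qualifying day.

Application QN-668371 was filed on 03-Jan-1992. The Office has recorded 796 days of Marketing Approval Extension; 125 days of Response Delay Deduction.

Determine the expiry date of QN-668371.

Base term: filing date + 15 years → 3 January 2007.
Marketing Approval Extension: +796 days → 9 March 2009.
Response Delay Deduction: −125 days → 4 November 2008.

November 4, 2008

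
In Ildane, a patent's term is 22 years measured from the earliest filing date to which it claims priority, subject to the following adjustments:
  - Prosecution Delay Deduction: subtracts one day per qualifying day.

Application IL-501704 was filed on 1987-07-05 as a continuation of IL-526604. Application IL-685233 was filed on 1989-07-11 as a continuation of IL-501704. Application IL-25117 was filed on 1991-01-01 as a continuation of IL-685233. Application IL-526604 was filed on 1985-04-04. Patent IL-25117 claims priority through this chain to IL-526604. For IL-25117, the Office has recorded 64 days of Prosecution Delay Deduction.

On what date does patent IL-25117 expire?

2007-01-30

Earliest priority filing: 4 April 1985.
Base term: 4 April 1985 + 22 years → 4 April 2007.
Prosecution Delay Deduction: −64 days → 30 January 2007.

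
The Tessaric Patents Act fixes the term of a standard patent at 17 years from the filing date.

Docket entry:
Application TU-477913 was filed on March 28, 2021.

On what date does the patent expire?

Filing date + 17 years → 28 March 2038.

March 28, 2038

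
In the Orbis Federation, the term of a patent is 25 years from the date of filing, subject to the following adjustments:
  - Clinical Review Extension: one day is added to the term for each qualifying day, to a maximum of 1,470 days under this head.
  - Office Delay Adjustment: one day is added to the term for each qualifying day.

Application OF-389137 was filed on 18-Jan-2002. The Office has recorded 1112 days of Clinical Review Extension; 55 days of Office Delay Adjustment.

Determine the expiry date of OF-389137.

Base term: filing date + 25 years → 18 January 2027.
Clinical Review Extension: 1112 days (within the 1470-day cap) → +1112 days → 3 February 2030.
Office Delay Adjustment: +55 days → 30 March 2030.

March 30, 2030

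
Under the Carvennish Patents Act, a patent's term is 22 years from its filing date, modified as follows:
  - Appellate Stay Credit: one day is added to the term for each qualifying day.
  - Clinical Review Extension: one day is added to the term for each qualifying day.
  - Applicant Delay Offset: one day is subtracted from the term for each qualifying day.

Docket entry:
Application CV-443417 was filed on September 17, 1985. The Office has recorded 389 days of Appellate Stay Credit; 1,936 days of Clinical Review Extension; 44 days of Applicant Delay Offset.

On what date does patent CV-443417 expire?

Base term: filing date + 22 years → 17 September 2007.
Appellate Stay Credit: +389 days → 10 October 2008.
Clinical Review Extension: +1936 days → 28 January 2014.
Applicant Delay Offset: −44 days → 15 December 2013.

2013-12-15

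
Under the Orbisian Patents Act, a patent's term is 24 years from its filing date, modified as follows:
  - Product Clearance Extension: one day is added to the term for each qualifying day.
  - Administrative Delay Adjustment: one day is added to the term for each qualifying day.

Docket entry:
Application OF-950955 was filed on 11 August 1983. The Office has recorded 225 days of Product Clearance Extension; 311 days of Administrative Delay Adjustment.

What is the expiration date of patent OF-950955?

Base term: filing date + 24 years → 11 August 2007.
Product Clearance Extension: +225 days → 23 March 2008.
Administrative Delay Adjustment: +311 days → 28 January 2009.

2009-01-28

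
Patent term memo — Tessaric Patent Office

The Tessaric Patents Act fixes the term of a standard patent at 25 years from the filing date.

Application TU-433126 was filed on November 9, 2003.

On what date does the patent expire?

Filing date + 25 years → 9 November 2028.

November 9, 2028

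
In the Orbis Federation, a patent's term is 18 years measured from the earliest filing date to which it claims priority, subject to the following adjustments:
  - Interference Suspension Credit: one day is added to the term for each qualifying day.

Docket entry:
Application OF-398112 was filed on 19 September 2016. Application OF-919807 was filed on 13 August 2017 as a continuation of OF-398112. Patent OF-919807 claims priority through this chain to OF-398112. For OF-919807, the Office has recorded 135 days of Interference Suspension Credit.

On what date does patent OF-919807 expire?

February 1, 2035

Earliest priority filing: 19 September 2016.
Base term: 19 September 2016 + 18 years → 19 September 2034.
Interference Suspension Credit: +135 days → 1 February 2035.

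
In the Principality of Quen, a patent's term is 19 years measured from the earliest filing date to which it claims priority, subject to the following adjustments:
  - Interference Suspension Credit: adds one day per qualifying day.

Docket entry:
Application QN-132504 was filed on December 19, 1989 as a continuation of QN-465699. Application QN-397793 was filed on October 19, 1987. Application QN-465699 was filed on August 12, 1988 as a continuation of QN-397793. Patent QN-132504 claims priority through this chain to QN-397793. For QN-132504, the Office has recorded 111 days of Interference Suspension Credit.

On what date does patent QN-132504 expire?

Earliest priority filing: 19 October 1987.
Base term: 19 October 1987 + 19 years → 19 October 2006.
Interference Suspension Credit: +111 days → 7 February 2007.

February 7, 2007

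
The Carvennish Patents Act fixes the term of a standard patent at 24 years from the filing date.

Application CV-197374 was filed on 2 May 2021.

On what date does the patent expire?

Filing date + 24 years → 2 May 2045.

May 2, 2045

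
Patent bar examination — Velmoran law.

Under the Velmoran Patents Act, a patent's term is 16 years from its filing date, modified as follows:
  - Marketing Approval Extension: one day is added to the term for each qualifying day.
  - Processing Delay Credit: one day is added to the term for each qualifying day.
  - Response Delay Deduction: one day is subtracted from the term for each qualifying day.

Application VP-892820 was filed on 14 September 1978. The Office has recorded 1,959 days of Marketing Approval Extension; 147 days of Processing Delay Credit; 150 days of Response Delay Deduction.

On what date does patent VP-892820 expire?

Base term: filing date + 16 years → 14 September 1994.
Marketing Approval Extension: +1959 days → 25 January 2000.
Processing Delay Credit: +147 days → 20 June 2000.
Response Delay Deduction: −150 days → 22 January 2000.

January 22, 2000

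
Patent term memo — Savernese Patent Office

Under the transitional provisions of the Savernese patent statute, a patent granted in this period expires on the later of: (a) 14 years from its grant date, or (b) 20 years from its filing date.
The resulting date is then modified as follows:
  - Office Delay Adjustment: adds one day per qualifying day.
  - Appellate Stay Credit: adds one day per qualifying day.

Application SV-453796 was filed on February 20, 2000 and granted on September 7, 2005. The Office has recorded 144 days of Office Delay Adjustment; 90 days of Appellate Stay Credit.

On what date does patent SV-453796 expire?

2020-10-11

(a) grant + 14 years → 7 September 2019.
(b) filing + 20 years → 20 February 2020.
Later of the two: 20 February 2020.
Office Delay Adjustment: +144 days → 13 July 2020.
Appellate Stay Credit: +90 days → 11 October 2020.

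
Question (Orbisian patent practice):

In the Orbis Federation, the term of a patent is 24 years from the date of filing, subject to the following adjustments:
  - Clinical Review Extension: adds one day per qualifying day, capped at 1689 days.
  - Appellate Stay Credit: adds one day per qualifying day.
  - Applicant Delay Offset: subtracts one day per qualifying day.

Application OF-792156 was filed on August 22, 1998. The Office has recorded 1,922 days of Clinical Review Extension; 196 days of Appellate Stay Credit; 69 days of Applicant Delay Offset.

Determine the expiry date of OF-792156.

Base term: filing date + 24 years → 22 August 2022.
Clinical Review Extension: 1922 days claimed exceeds the 1689-day cap, so +1689 days → 7 April 2027.
Appellate Stay Credit: +196 days → 20 October 2027.
Applicant Delay Offset: −69 days → 12 August 2027.

August 12, 2027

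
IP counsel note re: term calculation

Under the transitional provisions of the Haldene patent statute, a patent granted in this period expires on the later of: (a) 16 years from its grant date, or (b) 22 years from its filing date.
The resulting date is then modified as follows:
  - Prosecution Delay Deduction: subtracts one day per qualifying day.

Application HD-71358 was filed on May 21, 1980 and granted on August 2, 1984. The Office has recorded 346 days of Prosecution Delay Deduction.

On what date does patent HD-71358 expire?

(a) grant + 16 years → 2 August 2000.
(b) filing + 22 years → 21 May 2002.
Later of the two: 21 May 2002.
Prosecution Delay Deduction: −346 days → 9 June 2001.

June 9, 2001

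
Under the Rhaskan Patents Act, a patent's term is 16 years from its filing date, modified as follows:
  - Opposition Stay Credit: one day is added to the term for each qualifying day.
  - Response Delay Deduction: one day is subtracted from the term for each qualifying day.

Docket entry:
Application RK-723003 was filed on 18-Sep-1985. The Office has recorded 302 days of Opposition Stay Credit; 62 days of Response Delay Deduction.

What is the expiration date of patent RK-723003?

May 16, 2002

Base term: filing date + 16 years → 18 September 2001.
Opposition Stay Credit: +302 days → 17 July 2002.
Response Delay Deduction: −62 days → 16 May 2002.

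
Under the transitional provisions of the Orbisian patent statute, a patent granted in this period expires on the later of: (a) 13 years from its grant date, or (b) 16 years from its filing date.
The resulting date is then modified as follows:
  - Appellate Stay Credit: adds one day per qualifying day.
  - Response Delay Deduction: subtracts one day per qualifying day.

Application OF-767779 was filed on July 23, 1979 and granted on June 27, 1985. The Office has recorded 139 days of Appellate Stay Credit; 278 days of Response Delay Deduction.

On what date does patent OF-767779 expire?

(a) grant + 13 years → 27 June 1998.
(b) filing + 16 years → 23 July 1995.
Later of the two: 27 June 1998.
Appellate Stay Credit: +139 days → 13 November 1998.
Response Delay Deduction: −278 days → 8 February 1998.

1998-02-08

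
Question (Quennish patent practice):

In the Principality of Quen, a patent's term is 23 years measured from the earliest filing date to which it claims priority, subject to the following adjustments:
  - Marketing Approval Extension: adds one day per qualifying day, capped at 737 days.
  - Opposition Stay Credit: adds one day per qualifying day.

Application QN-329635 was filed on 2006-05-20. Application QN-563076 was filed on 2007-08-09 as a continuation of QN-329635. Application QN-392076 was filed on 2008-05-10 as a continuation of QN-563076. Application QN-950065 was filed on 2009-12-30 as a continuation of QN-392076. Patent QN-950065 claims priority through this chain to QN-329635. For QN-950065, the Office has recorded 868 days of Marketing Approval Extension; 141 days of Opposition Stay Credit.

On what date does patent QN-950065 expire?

October 15, 2031

Earliest priority filing: 20 May 2006.
Base term: 20 May 2006 + 23 years → 20 May 2029.
Marketing Approval Extension: 868 days claimed exceeds the 737-day cap, so +737 days → 27 May 2031.
Opposition Stay Credit: +141 days → 15 October 2031.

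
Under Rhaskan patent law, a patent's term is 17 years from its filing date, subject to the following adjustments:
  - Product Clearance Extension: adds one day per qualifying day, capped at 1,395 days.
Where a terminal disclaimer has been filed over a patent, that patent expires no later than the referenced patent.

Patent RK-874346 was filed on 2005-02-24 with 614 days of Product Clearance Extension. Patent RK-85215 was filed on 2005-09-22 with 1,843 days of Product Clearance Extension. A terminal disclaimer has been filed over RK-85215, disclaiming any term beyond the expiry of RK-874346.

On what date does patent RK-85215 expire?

Natural term of RK-85215:
  Base: filing + 17 years → 22 September 2022.
  Product Clearance Extension: 1843 days claimed exceeds the 1395-day cap, so +1395 days → 18 July 2026.
Expiry of referenced patent RK-874346:
  Base: filing + 17 years → 24 February 2022.
  Product Clearance Extension: 614 days (within the 1395-day cap) → +614 days → 31 October 2023.
Terminal disclaimer: RK-85215 expires on the earlier of 18 July 2026 and 31 October 2023.

2023-10-31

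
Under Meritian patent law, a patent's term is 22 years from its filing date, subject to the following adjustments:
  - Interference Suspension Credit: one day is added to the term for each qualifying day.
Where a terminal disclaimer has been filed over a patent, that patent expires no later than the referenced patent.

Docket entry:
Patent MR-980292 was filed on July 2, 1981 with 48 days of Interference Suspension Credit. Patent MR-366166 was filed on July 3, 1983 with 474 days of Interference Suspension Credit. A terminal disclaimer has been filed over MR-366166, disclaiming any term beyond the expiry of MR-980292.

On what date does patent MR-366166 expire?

Natural term of MR-366166:
  Base: filing + 22 years → 3 July 2005.
  Interference Suspension Credit: +474 days → 20 October 2006.
Expiry of referenced patent MR-980292:
  Base: filing + 22 years → 2 July 2003.
  Interference Suspension Credit: +48 days → 19 August 2003.
Terminal disclaimer: MR-366166 expires on the earlier of 20 October 2006 and 19 August 2003.

2003-08-19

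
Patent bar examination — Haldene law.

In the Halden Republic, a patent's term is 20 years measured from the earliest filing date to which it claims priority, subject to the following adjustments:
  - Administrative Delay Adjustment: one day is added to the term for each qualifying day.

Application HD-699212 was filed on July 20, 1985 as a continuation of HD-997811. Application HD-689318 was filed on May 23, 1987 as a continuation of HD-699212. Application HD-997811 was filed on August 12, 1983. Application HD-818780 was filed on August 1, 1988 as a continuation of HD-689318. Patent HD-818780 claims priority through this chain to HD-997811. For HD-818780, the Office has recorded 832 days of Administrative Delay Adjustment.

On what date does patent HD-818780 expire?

Earliest priority filing: 12 August 1983.
Base term: 12 August 1983 + 20 years → 12 August 2003.
Administrative Delay Adjustment: +832 days → 21 November 2005.

2005-11-21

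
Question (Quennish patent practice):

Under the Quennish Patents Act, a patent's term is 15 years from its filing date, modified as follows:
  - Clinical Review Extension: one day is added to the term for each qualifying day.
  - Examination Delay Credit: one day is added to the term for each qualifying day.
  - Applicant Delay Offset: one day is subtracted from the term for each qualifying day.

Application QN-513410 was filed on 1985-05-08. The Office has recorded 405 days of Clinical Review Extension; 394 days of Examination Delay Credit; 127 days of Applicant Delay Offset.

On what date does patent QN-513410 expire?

Base term: filing date + 15 years → 8 May 2000.
Clinical Review Extension: +405 days → 17 June 2001.
Examination Delay Credit: +394 days → 16 July 2002.
Applicant Delay Offset: −127 days → 11 March 2002.

2002-03-11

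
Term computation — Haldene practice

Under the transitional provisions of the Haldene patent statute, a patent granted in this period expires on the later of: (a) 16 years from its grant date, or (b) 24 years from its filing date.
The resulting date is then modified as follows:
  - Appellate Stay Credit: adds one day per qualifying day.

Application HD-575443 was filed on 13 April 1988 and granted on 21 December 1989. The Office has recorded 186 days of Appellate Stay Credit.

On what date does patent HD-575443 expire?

(a) grant + 16 years → 21 December 2005.
(b) filing + 24 years → 13 April 2012.
Later of the two: 13 April 2012.
Appellate Stay Credit: +186 days → 16 October 2012.

2012-10-16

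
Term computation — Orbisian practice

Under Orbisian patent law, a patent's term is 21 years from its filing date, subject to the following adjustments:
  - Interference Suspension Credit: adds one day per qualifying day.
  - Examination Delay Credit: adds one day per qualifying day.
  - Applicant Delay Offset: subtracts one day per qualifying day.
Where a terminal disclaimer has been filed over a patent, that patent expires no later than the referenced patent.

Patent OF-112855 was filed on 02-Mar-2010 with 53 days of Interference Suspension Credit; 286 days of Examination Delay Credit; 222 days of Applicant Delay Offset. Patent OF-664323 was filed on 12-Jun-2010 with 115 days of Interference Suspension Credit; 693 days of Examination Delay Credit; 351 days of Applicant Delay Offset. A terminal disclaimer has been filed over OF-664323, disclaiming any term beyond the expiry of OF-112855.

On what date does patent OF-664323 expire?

June 27, 2031

Natural term of OF-664323:
  Base: filing + 21 years → 12 June 2031.
  Interference Suspension Credit: +115 days → 5 October 2031.
  Examination Delay Credit: +693 days → 28 August 2033.
  Applicant Delay Offset: −351 days → 11 September 2032.
Expiry of referenced patent OF-112855:
  Base: filing + 21 years → 2 March 2031.
  Interference Suspension Credit: +53 days → 24 April 2031.
  Examination Delay Credit: +286 days → 4 February 2032.
  Applicant Delay Offset: −222 days → 27 June 2031.
Terminal disclaimer: OF-664323 expires on the earlier of 11 September 2032 and 27 June 2031.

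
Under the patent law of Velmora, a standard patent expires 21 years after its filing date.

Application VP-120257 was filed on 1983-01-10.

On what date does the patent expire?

January 10, 2004

Filing date + 21 years → 10 January 2004.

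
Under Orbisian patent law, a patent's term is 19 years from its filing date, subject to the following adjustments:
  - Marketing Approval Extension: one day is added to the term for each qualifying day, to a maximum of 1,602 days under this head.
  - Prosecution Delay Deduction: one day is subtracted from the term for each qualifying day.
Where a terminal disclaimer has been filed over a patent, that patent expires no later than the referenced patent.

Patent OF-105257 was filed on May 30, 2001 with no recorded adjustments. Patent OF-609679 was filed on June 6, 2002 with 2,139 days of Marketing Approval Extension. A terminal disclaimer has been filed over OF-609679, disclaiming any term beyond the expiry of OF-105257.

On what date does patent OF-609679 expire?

Natural term of OF-609679:
  Base: filing + 19 years → 6 June 2021.
  Marketing Approval Extension: 2139 days claimed exceeds the 1602-day cap, so +1602 days → 25 October 2025.
Expiry of referenced patent OF-105257:
  Base: filing + 19 years → 30 May 2020.
Terminal disclaimer: OF-609679 expires on the earlier of 25 October 2025 and 30 May 2020.

2020-05-30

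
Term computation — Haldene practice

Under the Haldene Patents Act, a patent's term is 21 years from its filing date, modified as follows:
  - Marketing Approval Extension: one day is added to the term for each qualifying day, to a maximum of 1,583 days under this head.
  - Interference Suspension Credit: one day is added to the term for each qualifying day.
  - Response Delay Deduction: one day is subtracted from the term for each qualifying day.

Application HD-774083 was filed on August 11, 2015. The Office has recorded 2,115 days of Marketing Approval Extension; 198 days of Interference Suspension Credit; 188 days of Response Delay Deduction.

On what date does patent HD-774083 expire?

Base term: filing date + 21 years → 11 August 2036.
Marketing Approval Extension: 2115 days claimed exceeds the 1583-day cap, so +1583 days → 11 December 2040.
Interference Suspension Credit: +198 days → 27 June 2041.
Response Delay Deduction: −188 days → 21 December 2040.

2040-12-21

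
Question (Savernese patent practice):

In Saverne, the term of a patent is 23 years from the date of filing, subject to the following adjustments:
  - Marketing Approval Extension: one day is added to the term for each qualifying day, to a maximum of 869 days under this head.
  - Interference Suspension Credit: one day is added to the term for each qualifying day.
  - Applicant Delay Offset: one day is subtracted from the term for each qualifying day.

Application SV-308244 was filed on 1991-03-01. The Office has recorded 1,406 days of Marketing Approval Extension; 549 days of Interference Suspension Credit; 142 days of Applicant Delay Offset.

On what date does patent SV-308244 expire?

Base term: filing date + 23 years → 1 March 2014.
Marketing Approval Extension: 1406 days claimed exceeds the 869-day cap, so +869 days → 17 July 2016.
Interference Suspension Credit: +549 days → 17 January 2018.
Applicant Delay Offset: −142 days → 28 August 2017.

2017-08-28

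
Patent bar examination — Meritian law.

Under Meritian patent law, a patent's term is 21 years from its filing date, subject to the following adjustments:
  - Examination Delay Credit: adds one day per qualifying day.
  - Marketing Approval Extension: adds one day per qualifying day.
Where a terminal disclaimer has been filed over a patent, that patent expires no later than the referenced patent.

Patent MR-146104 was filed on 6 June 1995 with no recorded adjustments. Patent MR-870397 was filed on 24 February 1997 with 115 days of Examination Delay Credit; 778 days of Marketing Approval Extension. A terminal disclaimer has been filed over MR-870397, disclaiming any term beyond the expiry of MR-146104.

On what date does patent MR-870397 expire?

June 6, 2016

Natural term of MR-870397:
  Base: filing + 21 years → 24 February 2018.
  Examination Delay Credit: +115 days → 19 June 2018.
  Marketing Approval Extension: +778 days → 5 August 2020.
Expiry of referenced patent MR-146104:
  Base: filing + 21 years → 6 June 2016.
Terminal disclaimer: MR-870397 expires on the earlier of 5 August 2020 and 6 June 2016.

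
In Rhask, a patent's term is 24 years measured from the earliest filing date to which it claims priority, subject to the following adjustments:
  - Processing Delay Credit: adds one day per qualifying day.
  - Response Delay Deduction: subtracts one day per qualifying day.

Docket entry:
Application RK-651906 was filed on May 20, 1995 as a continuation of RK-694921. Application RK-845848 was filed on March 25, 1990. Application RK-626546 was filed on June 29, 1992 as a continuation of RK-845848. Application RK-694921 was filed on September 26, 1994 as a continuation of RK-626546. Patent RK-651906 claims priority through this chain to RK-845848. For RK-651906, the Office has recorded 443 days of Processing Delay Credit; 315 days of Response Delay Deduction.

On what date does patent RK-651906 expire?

Earliest priority filing: 25 March 1990.
Base term: 25 March 1990 + 24 years → 25 March 2014.
Processing Delay Credit: +443 days → 11 June 2015.
Response Delay Deduction: −315 days → 31 July 2014.

2014-07-31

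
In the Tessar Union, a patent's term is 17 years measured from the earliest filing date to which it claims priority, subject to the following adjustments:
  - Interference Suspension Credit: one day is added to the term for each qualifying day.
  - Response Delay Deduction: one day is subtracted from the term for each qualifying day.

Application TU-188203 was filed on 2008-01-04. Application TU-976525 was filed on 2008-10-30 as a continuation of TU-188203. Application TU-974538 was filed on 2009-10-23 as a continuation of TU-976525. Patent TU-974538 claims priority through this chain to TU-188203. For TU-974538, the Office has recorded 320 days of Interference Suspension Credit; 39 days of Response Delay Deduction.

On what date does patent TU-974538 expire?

Earliest priority filing: 4 January 2008.
Base term: 4 January 2008 + 17 years → 4 January 2025.
Interference Suspension Credit: +320 days → 20 November 2025.
Response Delay Deduction: −39 days → 12 October 2025.

2025-10-12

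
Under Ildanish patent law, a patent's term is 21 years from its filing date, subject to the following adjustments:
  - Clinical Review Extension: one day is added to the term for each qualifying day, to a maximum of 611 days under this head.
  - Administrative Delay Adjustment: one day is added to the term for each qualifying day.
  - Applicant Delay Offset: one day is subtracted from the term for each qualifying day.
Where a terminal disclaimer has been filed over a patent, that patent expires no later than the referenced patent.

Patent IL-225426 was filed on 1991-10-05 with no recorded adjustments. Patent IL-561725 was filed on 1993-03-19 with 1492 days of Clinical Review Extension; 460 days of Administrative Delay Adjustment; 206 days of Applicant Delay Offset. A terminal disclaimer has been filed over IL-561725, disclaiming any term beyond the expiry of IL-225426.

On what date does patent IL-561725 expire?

October 5, 2012

Natural term of IL-561725:
  Base: filing + 21 years → 19 March 2014.
  Clinical Review Extension: 1492 days claimed exceeds the 611-day cap, so +611 days → 20 November 2015.
  Administrative Delay Adjustment: +460 days → 22 February 2017.
  Applicant Delay Offset: −206 days → 31 July 2016.
Expiry of referenced patent IL-225426:
  Base: filing + 21 years → 5 October 2012.
Terminal disclaimer: IL-561725 expires on the earlier of 31 July 2016 and 5 October 2012.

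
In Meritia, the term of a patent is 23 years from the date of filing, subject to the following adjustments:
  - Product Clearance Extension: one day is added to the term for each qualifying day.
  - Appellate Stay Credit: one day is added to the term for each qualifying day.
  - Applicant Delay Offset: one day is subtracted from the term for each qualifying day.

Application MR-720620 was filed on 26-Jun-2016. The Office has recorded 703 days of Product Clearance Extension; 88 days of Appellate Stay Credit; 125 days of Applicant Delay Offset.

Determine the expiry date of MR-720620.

2041-04-22

Base term: filing date + 23 years → 26 June 2039.
Product Clearance Extension: +703 days → 29 May 2041.
Appellate Stay Credit: +88 days → 25 August 2041.
Applicant Delay Offset: −125 days → 22 April 2041.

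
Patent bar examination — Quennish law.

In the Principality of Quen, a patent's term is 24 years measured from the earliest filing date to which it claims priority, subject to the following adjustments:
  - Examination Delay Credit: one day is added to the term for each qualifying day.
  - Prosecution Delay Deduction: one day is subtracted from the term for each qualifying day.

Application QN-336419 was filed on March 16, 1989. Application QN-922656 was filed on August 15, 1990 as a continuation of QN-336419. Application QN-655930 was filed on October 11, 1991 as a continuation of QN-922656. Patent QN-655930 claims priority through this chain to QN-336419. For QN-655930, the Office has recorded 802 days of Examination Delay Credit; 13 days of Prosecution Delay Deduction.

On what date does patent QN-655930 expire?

May 14, 2015

Earliest priority filing: 16 March 1989.
Base term: 16 March 1989 + 24 years → 16 March 2013.
Examination Delay Credit: +802 days → 27 May 2015.
Prosecution Delay Deduction: −13 days → 14 May 2015.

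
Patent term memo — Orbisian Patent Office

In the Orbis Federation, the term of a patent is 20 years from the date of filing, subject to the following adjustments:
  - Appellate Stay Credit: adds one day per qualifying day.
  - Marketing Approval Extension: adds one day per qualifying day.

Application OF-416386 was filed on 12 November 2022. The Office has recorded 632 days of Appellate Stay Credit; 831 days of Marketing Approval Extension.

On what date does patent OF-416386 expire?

Base term: filing date + 20 years → 12 November 2042.
Appellate Stay Credit: +632 days → 5 August 2044.
Marketing Approval Extension: +831 days → 14 November 2046.

2046-11-14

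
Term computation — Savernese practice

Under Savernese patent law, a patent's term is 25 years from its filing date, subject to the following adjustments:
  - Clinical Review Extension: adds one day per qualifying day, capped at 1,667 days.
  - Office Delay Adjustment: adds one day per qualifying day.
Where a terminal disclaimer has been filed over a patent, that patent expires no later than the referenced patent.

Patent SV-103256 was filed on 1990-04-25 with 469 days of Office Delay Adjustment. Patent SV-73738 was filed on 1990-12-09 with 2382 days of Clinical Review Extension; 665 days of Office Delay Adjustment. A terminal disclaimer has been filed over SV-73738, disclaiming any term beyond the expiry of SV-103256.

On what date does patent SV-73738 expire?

2016-08-06

Natural term of SV-73738:
  Base: filing + 25 years → 9 December 2015.
  Clinical Review Extension: 2382 days claimed exceeds the 1667-day cap, so +1667 days → 2 July 2020.
  Office Delay Adjustment: +665 days → 28 April 2022.
Expiry of referenced patent SV-103256:
  Base: filing + 25 years → 25 April 2015.
  Office Delay Adjustment: +469 days → 6 August 2016.
Terminal disclaimer: SV-73738 expires on the earlier of 28 April 2022 and 6 August 2016.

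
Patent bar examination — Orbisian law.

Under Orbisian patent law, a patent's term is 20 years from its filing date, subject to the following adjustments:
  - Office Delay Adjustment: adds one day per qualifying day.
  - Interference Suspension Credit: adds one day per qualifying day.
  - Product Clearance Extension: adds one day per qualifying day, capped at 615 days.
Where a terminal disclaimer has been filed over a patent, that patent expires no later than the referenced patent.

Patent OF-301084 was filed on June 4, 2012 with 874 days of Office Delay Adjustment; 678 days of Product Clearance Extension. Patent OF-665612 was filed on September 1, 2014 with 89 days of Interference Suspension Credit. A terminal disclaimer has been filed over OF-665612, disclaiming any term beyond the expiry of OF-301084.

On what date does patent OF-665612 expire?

2034-11-29

Natural term of OF-665612:
  Base: filing + 20 years → 1 September 2034.
  Interference Suspension Credit: +89 days → 29 November 2034.
Expiry of referenced patent OF-301084:
  Base: filing + 20 years → 4 June 2032.
  Office Delay Adjustment: +874 days → 26 October 2034.
  Product Clearance Extension: 678 days claimed exceeds the 615-day cap, so +615 days → 2 July 2036.
Terminal disclaimer: OF-665612 expires on the earlier of 29 November 2034 and 2 July 2036.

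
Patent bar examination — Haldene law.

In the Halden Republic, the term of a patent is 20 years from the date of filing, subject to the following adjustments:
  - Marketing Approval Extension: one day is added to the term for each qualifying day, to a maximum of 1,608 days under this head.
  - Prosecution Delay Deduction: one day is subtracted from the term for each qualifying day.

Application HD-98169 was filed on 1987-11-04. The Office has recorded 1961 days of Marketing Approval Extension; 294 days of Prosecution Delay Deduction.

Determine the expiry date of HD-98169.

June 10, 2011

Base term: filing date + 20 years → 4 November 2007.
Marketing Approval Extension: 1961 days claimed exceeds the 1608-day cap, so +1608 days → 30 March 2012.
Prosecution Delay Deduction: −294 days → 10 June 2011.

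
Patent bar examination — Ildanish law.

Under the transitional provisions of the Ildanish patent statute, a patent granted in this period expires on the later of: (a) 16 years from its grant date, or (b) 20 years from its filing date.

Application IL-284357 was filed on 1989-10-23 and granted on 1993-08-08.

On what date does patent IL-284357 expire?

October 23, 2009

(a) grant + 16 years → 8 August 2009.
(b) filing + 20 years → 23 October 2009.
Later of the two: 23 October 2009.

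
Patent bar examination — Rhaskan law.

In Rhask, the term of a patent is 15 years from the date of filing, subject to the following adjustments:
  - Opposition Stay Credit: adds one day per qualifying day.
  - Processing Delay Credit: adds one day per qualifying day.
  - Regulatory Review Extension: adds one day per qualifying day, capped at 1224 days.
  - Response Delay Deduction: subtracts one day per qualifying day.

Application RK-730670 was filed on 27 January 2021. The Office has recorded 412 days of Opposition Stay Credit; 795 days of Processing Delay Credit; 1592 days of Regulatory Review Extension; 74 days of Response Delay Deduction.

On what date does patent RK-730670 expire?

Base term: filing date + 15 years → 27 January 2036.
Opposition Stay Credit: +412 days → 14 March 2037.
Processing Delay Credit: +795 days → 18 May 2039.
Regulatory Review Extension: 1592 days claimed exceeds the 1224-day cap, so +1224 days → 23 September 2042.
Response Delay Deduction: −74 days → 11 July 2042.

2042-07-11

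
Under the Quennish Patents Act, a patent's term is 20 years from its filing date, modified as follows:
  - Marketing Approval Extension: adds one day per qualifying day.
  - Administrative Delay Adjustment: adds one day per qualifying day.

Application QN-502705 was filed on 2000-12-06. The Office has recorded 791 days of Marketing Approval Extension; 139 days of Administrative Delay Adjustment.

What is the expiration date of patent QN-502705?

2023-06-24

Base term: filing date + 20 years → 6 December 2020.
Marketing Approval Extension: +791 days → 5 February 2023.
Administrative Delay Adjustment: +139 days → 24 June 2023.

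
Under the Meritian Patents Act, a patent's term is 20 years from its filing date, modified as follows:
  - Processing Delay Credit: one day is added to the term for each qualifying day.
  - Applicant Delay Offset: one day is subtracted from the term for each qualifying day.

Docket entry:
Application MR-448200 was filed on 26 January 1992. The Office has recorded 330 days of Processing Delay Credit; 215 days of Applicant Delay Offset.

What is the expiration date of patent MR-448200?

Base term: filing date + 20 years → 26 January 2012.
Processing Delay Credit: +330 days → 21 December 2012.
Applicant Delay Offset: −215 days → 20 May 2012.

2012-05-20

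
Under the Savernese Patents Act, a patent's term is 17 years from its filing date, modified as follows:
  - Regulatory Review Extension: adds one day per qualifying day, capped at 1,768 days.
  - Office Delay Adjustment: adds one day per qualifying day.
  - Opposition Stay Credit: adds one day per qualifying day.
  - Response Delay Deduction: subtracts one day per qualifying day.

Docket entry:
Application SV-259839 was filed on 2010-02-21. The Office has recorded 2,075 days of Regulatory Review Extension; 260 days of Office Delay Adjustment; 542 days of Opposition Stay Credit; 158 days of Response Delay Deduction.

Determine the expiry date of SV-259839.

Base term: filing date + 17 years → 21 February 2027.
Regulatory Review Extension: 2075 days claimed exceeds the 1768-day cap, so +1768 days → 25 December 2031.
Office Delay Adjustment: +260 days → 10 September 2032.
Opposition Stay Credit: +542 days → 6 March 2034.
Response Delay Deduction: −158 days → 29 September 2033.

September 29, 2033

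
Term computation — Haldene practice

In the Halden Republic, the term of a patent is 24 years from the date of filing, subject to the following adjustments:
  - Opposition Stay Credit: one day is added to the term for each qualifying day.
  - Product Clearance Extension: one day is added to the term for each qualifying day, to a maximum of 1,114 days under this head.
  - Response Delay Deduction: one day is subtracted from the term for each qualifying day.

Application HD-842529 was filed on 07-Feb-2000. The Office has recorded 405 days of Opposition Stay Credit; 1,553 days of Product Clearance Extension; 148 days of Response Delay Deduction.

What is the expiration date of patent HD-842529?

November 9, 2027

Base term: filing date + 24 years → 7 February 2024.
Opposition Stay Credit: +405 days → 18 March 2025.
Product Clearance Extension: 1553 days claimed exceeds the 1114-day cap, so +1114 days → 5 April 2028.
Response Delay Deduction: −148 days → 9 November 2027.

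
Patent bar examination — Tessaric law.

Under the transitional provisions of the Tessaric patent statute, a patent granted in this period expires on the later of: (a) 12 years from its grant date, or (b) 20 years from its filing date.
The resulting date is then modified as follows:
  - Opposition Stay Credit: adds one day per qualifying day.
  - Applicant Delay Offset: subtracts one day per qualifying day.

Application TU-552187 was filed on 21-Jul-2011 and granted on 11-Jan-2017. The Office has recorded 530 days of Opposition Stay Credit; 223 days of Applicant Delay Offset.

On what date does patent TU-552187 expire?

2032-05-23

(a) grant + 12 years → 11 January 2029.
(b) filing + 20 years → 21 July 2031.
Later of the two: 21 July 2031.
Opposition Stay Credit: +530 days → 1 January 2033.
Applicant Delay Offset: −223 days → 23 May 2032.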